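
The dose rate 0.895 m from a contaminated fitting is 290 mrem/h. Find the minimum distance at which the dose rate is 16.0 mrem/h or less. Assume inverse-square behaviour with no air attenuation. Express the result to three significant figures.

3.81 m

Intensity scales as (d₁/d₂)², so d₂ = d₁·√(I₁/I₂).
I₁/I₂ = 290/16.0 = 18.12, so d₂ = 0.895 × √18.12 = 3.810 m.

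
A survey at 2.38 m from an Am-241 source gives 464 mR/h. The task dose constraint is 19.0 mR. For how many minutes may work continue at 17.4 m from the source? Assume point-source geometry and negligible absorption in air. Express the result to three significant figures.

131 min

Applying the 1/r² law, rate at 17.4 m:
464 × (2.38/17.4)² = 464 × 0.01871 = 8.681 mR/h.
Stay time = 19.0 mR ÷ 8.681 mR/h = 2.189 h = 131.3 min.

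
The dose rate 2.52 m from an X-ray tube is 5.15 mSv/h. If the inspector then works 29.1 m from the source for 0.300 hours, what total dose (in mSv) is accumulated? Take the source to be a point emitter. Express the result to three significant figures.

By the inverse-square law, rate at 29.1 m:
5.15 × (2.52/29.1)² = 5.15 × 0.007499 = 0.03862 mSv/h.
Dose = rate × time = 0.03862 mSv/h × 0.3000 h = 0.01159 mSv.

0.0116 mSv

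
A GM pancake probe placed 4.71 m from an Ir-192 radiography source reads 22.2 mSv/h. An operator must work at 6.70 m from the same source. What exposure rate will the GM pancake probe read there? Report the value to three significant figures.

11.0 mSv/h

Using I₁d₁² = I₂d₂², scaling from 4.71 m to 6.70 m:
(4.71/6.70)² = 0.4942, so 22.2 × 0.4942 = 10.97 mSv/h.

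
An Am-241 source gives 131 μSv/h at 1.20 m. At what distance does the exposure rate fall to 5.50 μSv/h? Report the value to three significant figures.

Using I₁d₁² = I₂d₂², d₂ = d₁·√(I₁/I₂).
I₁/I₂ = 131/5.50 = 23.82, so d₂ = 1.20 × √23.82 = 5.857 m.

5.86 m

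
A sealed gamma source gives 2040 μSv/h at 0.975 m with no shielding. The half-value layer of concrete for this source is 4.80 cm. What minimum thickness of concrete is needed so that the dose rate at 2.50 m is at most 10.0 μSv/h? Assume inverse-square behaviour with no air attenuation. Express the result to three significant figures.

23.8 cm

At 2.50 m, distance alone gives 2040 × (0.975/2.50)² = 2040 × 0.1521 = 310.3 μSv/h.
Further attenuation needed: 310.3/10.0 = 31.03.
n = log₂(31.03) = 4.956 half-value layers.
Thickness = 4.956 × 4.80 cm = 23.79 cm.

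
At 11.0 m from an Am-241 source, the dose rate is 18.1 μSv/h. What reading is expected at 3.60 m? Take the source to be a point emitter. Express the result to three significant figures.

169 μSv/h

By the inverse-square law, the rate at 3.60 m is
18.1 × (11.0/3.60)² = 18.1 × 9.336 = 169.0 μSv/h.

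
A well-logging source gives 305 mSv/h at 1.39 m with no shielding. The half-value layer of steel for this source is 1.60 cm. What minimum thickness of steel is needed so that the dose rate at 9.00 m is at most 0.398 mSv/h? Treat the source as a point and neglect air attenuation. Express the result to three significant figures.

At 9.00 m, distance alone gives (1.39/9.00)² = 0.02385, so 305 × 0.02385 = 7.274 mSv/h.
Further attenuation needed: 7.274/0.398 = 18.28.
n = log₂(18.28) = 4.192 half-value layers.
Thickness = 4.192 × 1.60 cm = 6.707 cm.

6.71 cm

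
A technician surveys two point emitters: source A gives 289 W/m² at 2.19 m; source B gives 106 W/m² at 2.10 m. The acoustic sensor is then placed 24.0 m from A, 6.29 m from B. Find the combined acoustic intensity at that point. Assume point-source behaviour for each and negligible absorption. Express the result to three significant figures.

Each source contributes Iᵢ·(dᵢ/rᵢ)²; contributions add.
A: 289 × (2.19/24.0)² = 2.406 W/m²
B: 106 × (2.10/6.29)² = 11.82 W/m²
Total = 2.406 + 11.82 = 14.23 W/m².

14.2 W/m²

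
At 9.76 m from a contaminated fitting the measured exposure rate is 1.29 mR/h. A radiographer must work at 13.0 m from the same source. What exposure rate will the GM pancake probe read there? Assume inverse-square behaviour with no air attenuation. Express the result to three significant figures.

0.727 mR/h

Intensity scales as (d₁/d₂)², so scaling from 9.76 m to 13.0 m:
(9.76/13.0)² = 0.5637, so 1.29 × 0.5637 = 0.7272 mR/h.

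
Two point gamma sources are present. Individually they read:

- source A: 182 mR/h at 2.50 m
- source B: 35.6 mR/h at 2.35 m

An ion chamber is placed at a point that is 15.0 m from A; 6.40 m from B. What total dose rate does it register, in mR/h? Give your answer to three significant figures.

Each source contributes Iᵢ·(dᵢ/rᵢ)²; contributions add.
A: 182 × (2.50/15.0)² = 5.056 mR/h
B: 35.6 × (2.35/6.40)² = 4.800 mR/h
Total = 5.056 + 4.800 = 9.856 mR/h.

9.86 mR/h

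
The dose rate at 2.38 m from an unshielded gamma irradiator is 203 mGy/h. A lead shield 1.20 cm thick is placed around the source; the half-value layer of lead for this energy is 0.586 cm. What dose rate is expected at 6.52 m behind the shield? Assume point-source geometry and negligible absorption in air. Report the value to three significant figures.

6.54 mGy/h

Distance alone: 203 × (2.38/6.52)² = 203 × 0.1332 = 27.04 mGy/h.
Shield: 1.20/0.586 = 2.048 half-value layers → attenuation 2^(−2.048) = 0.2418.
Combined: 27.04 × 0.2418 = 6.538 mGy/h.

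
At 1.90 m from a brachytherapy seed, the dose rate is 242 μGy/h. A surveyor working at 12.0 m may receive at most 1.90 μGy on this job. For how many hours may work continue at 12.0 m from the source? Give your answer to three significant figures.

0.313 h

By the inverse-square law, rate at 12.0 m:
(1.90/12.0)² = 0.02507, so 242 × 0.02507 = 6.067 μGy/h.
Stay time = 1.90 μGy ÷ 6.067 μGy/h = 0.3132 h.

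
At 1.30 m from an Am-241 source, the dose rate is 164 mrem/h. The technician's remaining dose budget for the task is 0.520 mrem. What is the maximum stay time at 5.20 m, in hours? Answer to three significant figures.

0.0507 h

Applying the 1/r² law, rate at 5.20 m:
164 × (1.30/5.20)² = 164 × 0.06250 = 10.25 mrem/h.
Stay time = 0.520 mrem ÷ 10.25 mrem/h = 0.05073 h.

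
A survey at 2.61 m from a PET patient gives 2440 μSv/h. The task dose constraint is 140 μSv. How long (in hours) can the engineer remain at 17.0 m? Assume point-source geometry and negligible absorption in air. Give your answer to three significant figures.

2.43 h

Using I₁d₁² = I₂d₂², rate at 17.0 m:
(2.61/17.0)² = 0.02357, so 2440 × 0.02357 = 57.51 μSv/h.
Stay time = 140 μSv ÷ 57.51 μSv/h = 2.434 h.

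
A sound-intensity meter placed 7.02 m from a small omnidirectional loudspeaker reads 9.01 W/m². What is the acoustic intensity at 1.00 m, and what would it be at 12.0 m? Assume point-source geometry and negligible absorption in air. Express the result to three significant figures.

444 W/m²; 3.08 W/m²

By the inverse-square law,
At 1.00 m: 9.01 × (7.02/1.00)² = 9.01 × 49.28 = 444.0 W/m²
At 12.0 m: 444.0 × (1.00/12.0)² = 444.0 × 0.006944 = 3.083 W/m².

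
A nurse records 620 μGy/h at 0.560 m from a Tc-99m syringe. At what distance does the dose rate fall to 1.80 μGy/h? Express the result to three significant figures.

By the inverse-square law, d₂ = d₁·√(I₁/I₂).
I₁/I₂ = 620/1.80 = 344.4, so d₂ = 0.560 × √344.4 = 10.39 m.

10.4 m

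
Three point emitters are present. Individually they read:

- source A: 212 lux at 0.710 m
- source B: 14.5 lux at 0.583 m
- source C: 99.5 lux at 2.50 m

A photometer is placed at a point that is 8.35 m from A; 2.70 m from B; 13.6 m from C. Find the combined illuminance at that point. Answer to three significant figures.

Each source contributes Iᵢ·(dᵢ/rᵢ)²; contributions add.
A: 212 × (0.710/8.35)² = 1.533 lux
B: 14.5 × (0.583/2.70)² = 0.6760 lux
C: 99.5 × (2.50/13.6)² = 3.362 lux
Total = 1.533 + 0.6760 + 3.362 = 5.571 lux.

5.57 lux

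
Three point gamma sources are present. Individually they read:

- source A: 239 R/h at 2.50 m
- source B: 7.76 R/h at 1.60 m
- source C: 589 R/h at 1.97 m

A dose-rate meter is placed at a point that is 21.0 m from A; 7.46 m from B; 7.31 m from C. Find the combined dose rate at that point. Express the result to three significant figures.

Each source contributes Iᵢ·(dᵢ/rᵢ)²; contributions add.
A: 239 × (2.50/21.0)² = 3.387 R/h
B: 7.76 × (1.60/7.46)² = 0.3570 R/h
C: 589 × (1.97/7.31)² = 42.78 R/h
Total = 3.387 + 0.3570 + 42.78 = 46.52 R/h.

46.5 R/h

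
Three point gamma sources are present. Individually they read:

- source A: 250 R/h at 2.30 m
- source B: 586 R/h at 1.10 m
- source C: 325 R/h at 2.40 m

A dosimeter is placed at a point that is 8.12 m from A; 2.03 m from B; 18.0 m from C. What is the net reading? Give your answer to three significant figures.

By superposition, sum each source's inverse-square contribution:
A: 250 × (2.30/8.12)² = 20.06 R/h
B: 586 × (1.10/2.03)² = 172.1 R/h
C: 325 × (2.40/18.0)² = 5.778 R/h
Total = 20.06 + 172.1 + 5.778 = 197.9 R/h.

198 R/h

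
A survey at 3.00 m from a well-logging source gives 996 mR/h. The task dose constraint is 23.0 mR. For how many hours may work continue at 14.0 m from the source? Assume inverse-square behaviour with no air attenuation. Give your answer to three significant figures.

0.503 h

Since intensity falls as 1/r², rate at 14.0 m:
(3.00/14.0)² = 0.04592, so 996 × 0.04592 = 45.74 mR/h.
Stay time = 23.0 mR ÷ 45.74 mR/h = 0.5028 h.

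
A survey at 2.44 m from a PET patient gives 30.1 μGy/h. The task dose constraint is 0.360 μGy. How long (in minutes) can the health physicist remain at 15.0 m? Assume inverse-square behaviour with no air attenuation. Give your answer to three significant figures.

Applying the 1/r² law, rate at 15.0 m:
(2.44/15.0)² = 0.02646, so 30.1 × 0.02646 = 0.7964 μGy/h.
Stay time = 0.360 μGy ÷ 0.7964 μGy/h = 0.4520 h = 27.12 min.

27.1 min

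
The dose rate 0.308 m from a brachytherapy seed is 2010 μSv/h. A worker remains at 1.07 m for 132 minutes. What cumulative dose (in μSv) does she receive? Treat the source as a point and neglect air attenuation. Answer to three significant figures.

Applying the 1/r² law, rate at 1.07 m:
(0.308/1.07)² = 0.08286, so 2010 × 0.08286 = 166.5 μSv/h.
Dose = rate × time = 166.5 μSv/h × 2.200 h = 366.3 μSv.

366 μSv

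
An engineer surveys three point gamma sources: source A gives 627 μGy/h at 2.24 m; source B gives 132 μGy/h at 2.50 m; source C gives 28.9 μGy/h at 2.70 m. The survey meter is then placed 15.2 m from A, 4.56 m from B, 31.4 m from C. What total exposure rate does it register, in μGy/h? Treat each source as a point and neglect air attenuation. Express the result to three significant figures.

Each source contributes Iᵢ·(dᵢ/rᵢ)²; contributions add.
A: 627 × (2.24/15.2)² = 13.62 μGy/h
B: 132 × (2.50/4.56)² = 39.68 μGy/h
C: 28.9 × (2.70/31.4)² = 0.2137 μGy/h
Total = 13.62 + 39.68 + 0.2137 = 53.51 μGy/h.

53.5 μGy/h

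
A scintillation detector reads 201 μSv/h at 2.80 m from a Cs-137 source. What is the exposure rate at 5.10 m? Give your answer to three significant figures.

60.6 μSv/h

Applying the 1/r² law, the rate at 5.10 m is
(2.80/5.10)² = 0.3014, so 201 × 0.3014 = 60.58 μSv/h.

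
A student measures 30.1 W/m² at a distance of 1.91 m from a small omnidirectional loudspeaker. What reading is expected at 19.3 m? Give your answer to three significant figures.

Intensity scales as (d₁/d₂)², so the rate at 19.3 m is
(1.91/19.3)² = 0.009794, so 30.1 × 0.009794 = 0.2948 W/m².

0.295 W/m²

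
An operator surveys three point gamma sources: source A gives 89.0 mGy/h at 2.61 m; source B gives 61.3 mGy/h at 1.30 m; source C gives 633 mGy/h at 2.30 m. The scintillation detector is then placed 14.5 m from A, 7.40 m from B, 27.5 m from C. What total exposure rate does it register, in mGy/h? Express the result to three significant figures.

By superposition, sum each source's inverse-square contribution:
A: 89.0 × (2.61/14.5)² = 2.884 mGy/h
B: 61.3 × (1.30/7.40)² = 1.892 mGy/h
C: 633 × (2.30/27.5)² = 4.428 mGy/h
Total = 2.884 + 1.892 + 4.428 = 9.204 mGy/h.

9.20 mGy/h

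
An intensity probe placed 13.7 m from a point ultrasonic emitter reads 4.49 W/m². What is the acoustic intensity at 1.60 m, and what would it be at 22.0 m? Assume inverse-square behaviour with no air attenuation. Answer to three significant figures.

Applying the 1/r² law,
At 1.60 m: (13.7/1.60)² = 73.32, so 4.49 × 73.32 = 329.2 W/m²
At 22.0 m: 329.2 × (1.60/22.0)² = 329.2 × 0.005289 = 1.741 W/m².

329 W/m²; 1.74 W/m²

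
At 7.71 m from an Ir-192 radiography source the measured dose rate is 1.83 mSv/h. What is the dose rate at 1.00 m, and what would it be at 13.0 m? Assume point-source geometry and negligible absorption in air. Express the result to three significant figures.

Applying the 1/r² law,
At 1.00 m: 1.83 × (7.71/1.00)² = 1.83 × 59.44 = 108.8 mSv/h
At 13.0 m: (1.00/13.0)² = 0.005917, so 108.8 × 0.005917 = 0.6438 mSv/h.

109 mSv/h; 0.644 mSv/h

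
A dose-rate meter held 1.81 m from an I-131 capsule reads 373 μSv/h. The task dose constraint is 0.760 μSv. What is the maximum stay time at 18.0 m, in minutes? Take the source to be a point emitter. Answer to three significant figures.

12.1 min

By the inverse-square law, rate at 18.0 m:
373 × (1.81/18.0)² = 373 × 0.01011 = 3.771 μSv/h.
Stay time = 0.760 μSv ÷ 3.771 μSv/h = 0.2015 h = 12.09 min.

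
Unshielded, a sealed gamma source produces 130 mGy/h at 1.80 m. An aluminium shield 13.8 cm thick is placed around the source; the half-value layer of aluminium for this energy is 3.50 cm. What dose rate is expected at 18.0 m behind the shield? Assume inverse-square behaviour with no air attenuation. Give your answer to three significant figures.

Distance alone: (1.80/18.0)² = 0.01000, so 130 × 0.01000 = 1.300 mGy/h.
Shield: 13.8/3.50 = 3.943 half-value layers → attenuation 2^(−3.943) = 0.06502.
Combined: 1.300 × 0.06502 = 0.08453 mGy/h.

0.0845 mGy/h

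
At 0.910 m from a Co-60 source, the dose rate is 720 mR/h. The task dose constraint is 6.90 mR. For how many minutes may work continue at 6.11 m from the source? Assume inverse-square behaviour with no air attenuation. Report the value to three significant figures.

By the inverse-square law, rate at 6.11 m:
720 × (0.910/6.11)² = 720 × 0.02218 = 15.97 mR/h.
Stay time = 6.90 mR ÷ 15.97 mR/h = 0.4321 h = 25.93 min.

25.9 min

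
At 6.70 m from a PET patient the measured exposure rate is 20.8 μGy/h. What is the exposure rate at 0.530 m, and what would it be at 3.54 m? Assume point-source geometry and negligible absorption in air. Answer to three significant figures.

By the inverse-square law,
At 0.530 m: 20.8 × (6.70/0.530)² = 20.8 × 159.8 = 3324 μGy/h
At 3.54 m: (0.530/3.54)² = 0.02242, so 3324 × 0.02242 = 74.52 μGy/h.

3320 μGy/h; 74.5 μGy/h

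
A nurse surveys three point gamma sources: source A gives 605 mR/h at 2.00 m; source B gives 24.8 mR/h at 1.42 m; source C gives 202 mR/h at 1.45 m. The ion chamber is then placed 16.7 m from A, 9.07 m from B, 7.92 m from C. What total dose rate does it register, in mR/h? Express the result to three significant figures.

16.1 mR/h

Each source contributes Iᵢ·(dᵢ/rᵢ)²; contributions add.
A: 605 × (2.00/16.7)² = 8.677 mR/h
B: 24.8 × (1.42/9.07)² = 0.6079 mR/h
C: 202 × (1.45/7.92)² = 6.771 mR/h
Total = 8.677 + 0.6079 + 6.771 = 16.06 mR/h.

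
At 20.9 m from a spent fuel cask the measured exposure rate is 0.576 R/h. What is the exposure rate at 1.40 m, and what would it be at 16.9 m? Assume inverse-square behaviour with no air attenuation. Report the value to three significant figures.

Using I₁d₁² = I₂d₂²,
At 1.40 m: 0.576 × (20.9/1.40)² = 0.576 × 222.9 = 128.4 R/h
At 16.9 m: (1.40/16.9)² = 0.006863, so 128.4 × 0.006863 = 0.8812 R/h.

128 R/h; 0.881 R/h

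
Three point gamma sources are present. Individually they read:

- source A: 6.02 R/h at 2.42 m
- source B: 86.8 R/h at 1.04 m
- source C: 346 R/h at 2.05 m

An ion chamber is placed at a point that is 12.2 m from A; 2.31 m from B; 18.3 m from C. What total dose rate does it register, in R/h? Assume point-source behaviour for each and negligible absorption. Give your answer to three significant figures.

By superposition, sum each source's inverse-square contribution:
A: 6.02 × (2.42/12.2)² = 0.2369 R/h
B: 86.8 × (1.04/2.31)² = 17.59 R/h
C: 346 × (2.05/18.3)² = 4.342 R/h
Total = 0.2369 + 17.59 + 4.342 = 22.17 R/h.

22.2 R/h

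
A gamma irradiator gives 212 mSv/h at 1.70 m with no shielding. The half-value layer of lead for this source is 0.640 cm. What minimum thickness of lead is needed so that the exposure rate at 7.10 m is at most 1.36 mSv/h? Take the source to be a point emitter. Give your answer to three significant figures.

At 7.10 m, distance alone gives (1.70/7.10)² = 0.05733, so 212 × 0.05733 = 12.15 mSv/h.
Further attenuation needed: 12.15/1.36 = 8.934.
n = log₂(8.934) = 3.159 half-value layers.
Thickness = 3.159 × 0.640 cm = 2.022 cm.

2.02 cm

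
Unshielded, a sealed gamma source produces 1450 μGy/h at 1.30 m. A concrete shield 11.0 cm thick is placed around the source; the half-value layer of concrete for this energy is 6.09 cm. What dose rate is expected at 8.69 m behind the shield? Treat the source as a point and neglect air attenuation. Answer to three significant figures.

Distance alone: 1450 × (1.30/8.69)² = 1450 × 0.02238 = 32.45 μGy/h.
Shield: 11.0/6.09 = 1.806 half-value layers → attenuation 2^(−1.806) = 0.2860.
Combined: 32.45 × 0.2860 = 9.281 μGy/h.

9.28 μGy/h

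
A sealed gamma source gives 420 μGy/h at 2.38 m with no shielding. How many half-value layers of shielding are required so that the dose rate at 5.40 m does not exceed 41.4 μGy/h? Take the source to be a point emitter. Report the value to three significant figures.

At 5.40 m, distance alone gives 420 × (2.38/5.40)² = 420 × 0.1943 = 81.61 μGy/h.
Further attenuation needed: 81.61/41.4 = 1.971.
n = log₂(1.971) = 0.9789 half-value layers.

0.979 half-value layers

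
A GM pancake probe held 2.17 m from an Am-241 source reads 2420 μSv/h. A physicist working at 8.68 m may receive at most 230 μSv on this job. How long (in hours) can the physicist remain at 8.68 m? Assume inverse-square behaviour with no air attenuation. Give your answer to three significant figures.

Applying the 1/r² law, rate at 8.68 m:
(2.17/8.68)² = 0.06250, so 2420 × 0.06250 = 151.2 μSv/h.
Stay time = 230 μSv ÷ 151.2 μSv/h = 1.521 h.

1.52 h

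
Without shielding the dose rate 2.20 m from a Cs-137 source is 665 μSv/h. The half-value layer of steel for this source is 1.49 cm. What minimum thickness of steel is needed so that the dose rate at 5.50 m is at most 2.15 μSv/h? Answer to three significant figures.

8.39 cm

At 5.50 m, distance alone gives 665 × (2.20/5.50)² = 665 × 0.1600 = 106.4 μSv/h.
Further attenuation needed: 106.4/2.15 = 49.49.
n = log₂(49.49) = 5.629 half-value layers.
Thickness = 5.629 × 1.49 cm = 8.387 cm.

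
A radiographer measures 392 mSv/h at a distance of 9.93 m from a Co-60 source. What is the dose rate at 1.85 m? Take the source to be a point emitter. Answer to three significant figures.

11300 mSv/h

Since intensity falls as 1/r², the rate at 1.85 m is
(9.93/1.85)² = 28.81, so 392 × 28.81 = 11290 mSv/h.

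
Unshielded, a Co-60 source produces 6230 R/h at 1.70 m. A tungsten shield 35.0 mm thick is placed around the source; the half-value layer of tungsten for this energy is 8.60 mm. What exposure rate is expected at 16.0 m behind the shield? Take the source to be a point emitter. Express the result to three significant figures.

4.19 R/h

Distance alone: 6230 × (1.70/16.0)² = 6230 × 0.01129 = 70.34 R/h.
Shield: 35.0/8.60 = 4.070 half-value layers → attenuation 2^(−4.070) = 0.05954.
Combined: 70.34 × 0.05954 = 4.188 R/h.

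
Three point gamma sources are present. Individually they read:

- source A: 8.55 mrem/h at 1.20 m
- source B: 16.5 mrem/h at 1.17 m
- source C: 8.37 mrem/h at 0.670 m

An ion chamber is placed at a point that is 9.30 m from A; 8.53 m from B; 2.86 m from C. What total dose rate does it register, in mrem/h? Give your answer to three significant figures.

Each source contributes Iᵢ·(dᵢ/rᵢ)²; contributions add.
A: 8.55 × (1.20/9.30)² = 0.1424 mrem/h
B: 16.5 × (1.17/8.53)² = 0.3104 mrem/h
C: 8.37 × (0.670/2.86)² = 0.4593 mrem/h
Total = 0.1424 + 0.3104 + 0.4593 = 0.9121 mrem/h.

0.912 mrem/h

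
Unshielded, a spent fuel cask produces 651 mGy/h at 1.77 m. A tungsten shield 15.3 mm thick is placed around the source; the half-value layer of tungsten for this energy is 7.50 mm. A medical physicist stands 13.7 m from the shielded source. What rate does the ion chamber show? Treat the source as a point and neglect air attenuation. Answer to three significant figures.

Distance alone: 651 × (1.77/13.7)² = 651 × 0.01669 = 10.87 mGy/h.
Shield: 15.3/7.50 = 2.040 half-value layers → attenuation 2^(−2.040) = 0.2432.
Combined: 10.87 × 0.2432 = 2.644 mGy/h.

2.64 mGy/h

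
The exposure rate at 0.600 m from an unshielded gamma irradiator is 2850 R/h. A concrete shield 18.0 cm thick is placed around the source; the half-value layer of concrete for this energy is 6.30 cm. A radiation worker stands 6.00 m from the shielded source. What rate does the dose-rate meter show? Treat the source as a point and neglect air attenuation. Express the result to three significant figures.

3.93 R/h

Distance alone: 2850 × (0.600/6.00)² = 2850 × 0.01000 = 28.50 R/h.
Shield: 18.0/6.30 = 2.857 half-value layers → attenuation 2^(−2.857) = 0.1380.
Combined: 28.50 × 0.1380 = 3.933 R/h.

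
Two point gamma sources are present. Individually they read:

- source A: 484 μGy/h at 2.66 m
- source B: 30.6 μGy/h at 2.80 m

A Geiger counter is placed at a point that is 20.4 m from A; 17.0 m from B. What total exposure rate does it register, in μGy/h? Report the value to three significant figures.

Each source contributes Iᵢ·(dᵢ/rᵢ)²; contributions add.
A: 484 × (2.66/20.4)² = 8.229 μGy/h
B: 30.6 × (2.80/17.0)² = 0.8301 μGy/h
Total = 8.229 + 0.8301 = 9.059 μGy/h.

9.06 μGy/h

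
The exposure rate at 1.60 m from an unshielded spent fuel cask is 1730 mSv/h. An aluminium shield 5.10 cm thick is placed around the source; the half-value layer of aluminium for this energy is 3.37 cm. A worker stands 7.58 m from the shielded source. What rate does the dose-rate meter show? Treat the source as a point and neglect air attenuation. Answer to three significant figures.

27.0 mSv/h

Distance alone: 1730 × (1.60/7.58)² = 1730 × 0.04456 = 77.09 mSv/h.
Shield: 5.10/3.37 = 1.513 half-value layers → attenuation 2^(−1.513) = 0.3504.
Combined: 77.09 × 0.3504 = 27.01 mSv/h.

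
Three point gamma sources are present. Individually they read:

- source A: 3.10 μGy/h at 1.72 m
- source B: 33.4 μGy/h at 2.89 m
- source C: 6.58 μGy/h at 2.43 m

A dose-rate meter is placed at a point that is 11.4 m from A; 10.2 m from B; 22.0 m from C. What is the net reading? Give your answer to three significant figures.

2.83 μGy/h

Each source contributes Iᵢ·(dᵢ/rᵢ)²; contributions add.
A: 3.10 × (1.72/11.4)² = 0.07057 μGy/h
B: 33.4 × (2.89/10.2)² = 2.681 μGy/h
C: 6.58 × (2.43/22.0)² = 0.08028 μGy/h
Total = 0.07057 + 2.681 + 0.08028 = 2.832 μGy/h.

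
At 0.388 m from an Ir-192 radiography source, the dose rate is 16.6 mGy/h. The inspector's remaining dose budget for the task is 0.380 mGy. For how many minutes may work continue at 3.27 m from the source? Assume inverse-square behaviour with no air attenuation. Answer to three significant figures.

Applying the 1/r² law, rate at 3.27 m:
(0.388/3.27)² = 0.01408, so 16.6 × 0.01408 = 0.2337 mGy/h.
Stay time = 0.380 mGy ÷ 0.2337 mGy/h = 1.626 h = 97.56 min.

97.6 min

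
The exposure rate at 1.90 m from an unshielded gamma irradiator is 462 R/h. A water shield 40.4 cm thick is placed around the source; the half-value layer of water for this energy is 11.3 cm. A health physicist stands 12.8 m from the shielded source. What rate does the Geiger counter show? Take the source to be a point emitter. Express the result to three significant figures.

Distance alone: 462 × (1.90/12.8)² = 462 × 0.02203 = 10.18 R/h.
Shield: 40.4/11.3 = 3.575 half-value layers → attenuation 2^(−3.575) = 0.08391.
Combined: 10.18 × 0.08391 = 0.8542 R/h.

0.854 R/h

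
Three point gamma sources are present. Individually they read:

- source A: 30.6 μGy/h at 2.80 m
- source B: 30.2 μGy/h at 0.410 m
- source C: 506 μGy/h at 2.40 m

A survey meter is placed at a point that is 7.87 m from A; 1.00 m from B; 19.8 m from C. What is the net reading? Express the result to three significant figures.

Each source contributes Iᵢ·(dᵢ/rᵢ)²; contributions add.
A: 30.6 × (2.80/7.87)² = 3.873 μGy/h
B: 30.2 × (0.410/1.00)² = 5.077 μGy/h
C: 506 × (2.40/19.8)² = 7.434 μGy/h
Total = 3.873 + 5.077 + 7.434 = 16.38 μGy/h.

16.4 μGy/h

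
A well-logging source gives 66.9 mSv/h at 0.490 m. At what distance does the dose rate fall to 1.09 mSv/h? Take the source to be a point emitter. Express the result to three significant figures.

Since intensity falls as 1/r², d₂ = d₁·√(I₁/I₂).
I₁/I₂ = 66.9/1.09 = 61.38, so d₂ = 0.490 × √61.38 = 3.839 m.

3.84 m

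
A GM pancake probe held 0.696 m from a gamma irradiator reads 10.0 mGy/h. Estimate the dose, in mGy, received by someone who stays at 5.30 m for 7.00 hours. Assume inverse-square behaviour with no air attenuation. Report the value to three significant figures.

1.21 mGy

Since intensity falls as 1/r², rate at 5.30 m:
(0.696/5.30)² = 0.01725, so 10.0 × 0.01725 = 0.1725 mGy/h.
Dose = rate × time = 0.1725 mGy/h × 7.000 h = 1.208 mGy.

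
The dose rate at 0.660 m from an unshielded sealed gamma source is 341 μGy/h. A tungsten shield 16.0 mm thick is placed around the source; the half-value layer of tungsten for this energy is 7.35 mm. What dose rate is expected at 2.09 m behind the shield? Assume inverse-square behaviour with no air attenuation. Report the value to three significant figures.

Distance alone: 341 × (0.660/2.09)² = 341 × 0.09972 = 34.00 μGy/h.
Shield: 16.0/7.35 = 2.177 half-value layers → attenuation 2^(−2.177) = 0.2211.
Combined: 34.00 × 0.2211 = 7.517 μGy/h.

7.52 μGy/h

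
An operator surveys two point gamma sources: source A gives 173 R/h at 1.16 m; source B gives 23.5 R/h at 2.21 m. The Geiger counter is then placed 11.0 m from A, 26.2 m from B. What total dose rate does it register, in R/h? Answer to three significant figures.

2.09 R/h

By superposition, sum each source's inverse-square contribution:
A: 173 × (1.16/11.0)² = 1.924 R/h
B: 23.5 × (2.21/26.2)² = 0.1672 R/h
Total = 1.924 + 0.1672 = 2.091 R/h.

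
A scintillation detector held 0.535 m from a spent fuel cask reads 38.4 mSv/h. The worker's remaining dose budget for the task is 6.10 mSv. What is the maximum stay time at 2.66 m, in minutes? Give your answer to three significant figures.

Intensity scales as (d₁/d₂)², so rate at 2.66 m:
38.4 × (0.535/2.66)² = 38.4 × 0.04045 = 1.553 mSv/h.
Stay time = 6.10 mSv ÷ 1.553 mSv/h = 3.928 h = 235.7 min.

236 min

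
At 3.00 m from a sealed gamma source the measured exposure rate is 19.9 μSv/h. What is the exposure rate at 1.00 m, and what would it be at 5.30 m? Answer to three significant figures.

Applying the 1/r² law,
At 1.00 m: (3.00/1.00)² = 9.000, so 19.9 × 9.000 = 179.1 μSv/h
At 5.30 m: (1.00/5.30)² = 0.03560, so 179.1 × 0.03560 = 6.376 μSv/h.

179 μSv/h; 6.38 μSv/h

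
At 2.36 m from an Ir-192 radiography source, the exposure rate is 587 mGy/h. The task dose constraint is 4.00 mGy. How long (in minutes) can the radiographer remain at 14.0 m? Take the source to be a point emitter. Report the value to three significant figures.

Using I₁d₁² = I₂d₂², rate at 14.0 m:
587 × (2.36/14.0)² = 587 × 0.02842 = 16.68 mGy/h.
Stay time = 4.00 mGy ÷ 16.68 mGy/h = 0.2398 h = 14.39 min.

14.4 min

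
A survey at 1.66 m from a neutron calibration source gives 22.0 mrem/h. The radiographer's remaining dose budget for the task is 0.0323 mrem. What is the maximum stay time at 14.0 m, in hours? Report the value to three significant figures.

Intensity scales as (d₁/d₂)², so rate at 14.0 m:
22.0 × (1.66/14.0)² = 22.0 × 0.01406 = 0.3093 mrem/h.
Stay time = 0.0323 mrem ÷ 0.3093 mrem/h = 0.1044 h.

0.104 h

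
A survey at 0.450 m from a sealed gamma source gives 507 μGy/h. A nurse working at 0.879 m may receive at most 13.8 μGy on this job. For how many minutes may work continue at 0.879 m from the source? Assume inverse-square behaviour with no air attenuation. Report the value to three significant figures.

Since intensity falls as 1/r², rate at 0.879 m:
507 × (0.450/0.879)² = 507 × 0.2621 = 132.9 μGy/h.
Stay time = 13.8 μGy ÷ 132.9 μGy/h = 0.1038 h = 6.228 min.

6.23 min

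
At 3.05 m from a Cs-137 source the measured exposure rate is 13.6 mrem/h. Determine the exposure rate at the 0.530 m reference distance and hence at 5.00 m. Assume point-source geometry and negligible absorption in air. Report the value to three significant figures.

Using I₁d₁² = I₂d₂²,
At 0.530 m: 13.6 × (3.05/0.530)² = 13.6 × 33.12 = 450.4 mrem/h
At 5.00 m: (0.530/5.00)² = 0.01124, so 450.4 × 0.01124 = 5.062 mrem/h.

450 mrem/h; 5.06 mrem/h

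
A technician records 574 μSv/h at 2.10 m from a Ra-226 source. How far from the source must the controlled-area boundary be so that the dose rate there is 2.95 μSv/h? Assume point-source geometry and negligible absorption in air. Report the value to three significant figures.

Applying the 1/r² law, d₂ = d₁·√(I₁/I₂).
I₁/I₂ = 574/2.95 = 194.6, so d₂ = 2.10 × √194.6 = 29.29 m.

29.3 m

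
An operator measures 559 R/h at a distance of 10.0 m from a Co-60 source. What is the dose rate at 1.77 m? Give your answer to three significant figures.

17800 R/h

Using I₁d₁² = I₂d₂², the rate at 1.77 m is
(10.0/1.77)² = 31.92, so 559 × 31.92 = 17840 R/h.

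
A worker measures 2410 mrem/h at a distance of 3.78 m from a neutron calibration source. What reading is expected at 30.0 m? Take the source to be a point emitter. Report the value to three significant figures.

By the inverse-square law, the rate at 30.0 m is
(3.78/30.0)² = 0.01588, so 2410 × 0.01588 = 38.27 mrem/h.

38.3 mrem/h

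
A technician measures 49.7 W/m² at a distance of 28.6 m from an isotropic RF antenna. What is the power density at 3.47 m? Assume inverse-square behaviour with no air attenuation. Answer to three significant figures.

By the inverse-square law, the rate at 3.47 m is
(28.6/3.47)² = 67.93, so 49.7 × 67.93 = 3376 W/m².

3380 W/m²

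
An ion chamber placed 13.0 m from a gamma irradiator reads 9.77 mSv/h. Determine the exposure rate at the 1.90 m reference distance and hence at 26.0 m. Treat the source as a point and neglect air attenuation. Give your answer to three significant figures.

Using I₁d₁² = I₂d₂²,
At 1.90 m: 9.77 × (13.0/1.90)² = 9.77 × 46.81 = 457.3 mSv/h
At 26.0 m: (1.90/26.0)² = 0.005340, so 457.3 × 0.005340 = 2.442 mSv/h.

457 mSv/h; 2.44 mSv/h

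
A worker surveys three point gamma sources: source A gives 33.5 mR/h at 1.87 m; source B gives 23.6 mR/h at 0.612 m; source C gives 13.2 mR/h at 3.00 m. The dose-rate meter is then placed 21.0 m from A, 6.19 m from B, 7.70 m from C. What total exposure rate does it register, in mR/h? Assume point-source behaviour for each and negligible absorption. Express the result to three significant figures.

By superposition, sum each source's inverse-square contribution:
A: 33.5 × (1.87/21.0)² = 0.2656 mR/h
B: 23.6 × (0.612/6.19)² = 0.2307 mR/h
C: 13.2 × (3.00/7.70)² = 2.004 mR/h
Total = 0.2656 + 0.2307 + 2.004 = 2.500 mR/h.

2.50 mR/h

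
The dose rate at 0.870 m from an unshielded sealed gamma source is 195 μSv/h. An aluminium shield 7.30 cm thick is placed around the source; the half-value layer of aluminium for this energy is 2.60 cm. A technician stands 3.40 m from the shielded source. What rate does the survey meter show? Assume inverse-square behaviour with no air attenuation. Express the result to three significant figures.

Distance alone: 195 × (0.870/3.40)² = 195 × 0.06548 = 12.77 μSv/h.
Shield: 7.30/2.60 = 2.808 half-value layers → attenuation 2^(−2.808) = 0.1428.
Combined: 12.77 × 0.1428 = 1.824 μSv/h.

1.82 μSv/h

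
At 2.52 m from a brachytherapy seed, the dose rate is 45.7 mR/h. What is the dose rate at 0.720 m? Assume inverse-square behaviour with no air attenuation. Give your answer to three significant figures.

560 mR/h

Intensity scales as (d₁/d₂)², so the rate at 0.720 m is
45.7 × (2.52/0.720)² = 45.7 × 12.25 = 559.8 mR/h.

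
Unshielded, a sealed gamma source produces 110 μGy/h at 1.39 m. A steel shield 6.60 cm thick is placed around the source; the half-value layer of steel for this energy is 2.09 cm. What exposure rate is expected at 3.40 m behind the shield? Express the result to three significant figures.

2.06 μGy/h

Distance alone: (1.39/3.40)² = 0.1671, so 110 × 0.1671 = 18.38 μGy/h.
Shield: 6.60/2.09 = 3.158 half-value layers → attenuation 2^(−3.158) = 0.1120.
Combined: 18.38 × 0.1120 = 2.059 μGy/h.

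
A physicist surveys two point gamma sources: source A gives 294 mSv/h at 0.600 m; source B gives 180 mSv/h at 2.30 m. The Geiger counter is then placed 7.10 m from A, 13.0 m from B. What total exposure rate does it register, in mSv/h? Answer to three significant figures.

7.73 mSv/h

Each source contributes Iᵢ·(dᵢ/rᵢ)²; contributions add.
A: 294 × (0.600/7.10)² = 2.100 mSv/h
B: 180 × (2.30/13.0)² = 5.634 mSv/h
Total = 2.100 + 5.634 = 7.734 mSv/h.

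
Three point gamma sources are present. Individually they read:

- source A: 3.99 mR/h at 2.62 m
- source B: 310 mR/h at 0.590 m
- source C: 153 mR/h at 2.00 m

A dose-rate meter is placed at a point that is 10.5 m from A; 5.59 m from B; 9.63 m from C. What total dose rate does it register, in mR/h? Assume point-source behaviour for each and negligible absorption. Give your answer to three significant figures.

By superposition, sum each source's inverse-square contribution:
A: 3.99 × (2.62/10.5)² = 0.2484 mR/h
B: 310 × (0.590/5.59)² = 3.453 mR/h
C: 153 × (2.00/9.63)² = 6.599 mR/h
Total = 0.2484 + 3.453 + 6.599 = 10.30 mR/h.

10.3 mR/h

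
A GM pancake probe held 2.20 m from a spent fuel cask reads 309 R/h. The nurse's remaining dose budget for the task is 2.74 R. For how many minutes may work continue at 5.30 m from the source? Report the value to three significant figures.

Using I₁d₁² = I₂d₂², rate at 5.30 m:
309 × (2.20/5.30)² = 309 × 0.1723 = 53.24 R/h.
Stay time = 2.74 R ÷ 53.24 R/h = 0.05147 h = 3.088 min.

3.09 min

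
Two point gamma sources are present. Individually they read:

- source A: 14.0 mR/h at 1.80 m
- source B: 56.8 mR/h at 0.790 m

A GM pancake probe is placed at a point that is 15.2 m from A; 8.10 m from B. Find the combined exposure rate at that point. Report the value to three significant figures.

Each source contributes Iᵢ·(dᵢ/rᵢ)²; contributions add.
A: 14.0 × (1.80/15.2)² = 0.1963 mR/h
B: 56.8 × (0.790/8.10)² = 0.5403 mR/h
Total = 0.1963 + 0.5403 = 0.7366 mR/h.

0.737 mR/h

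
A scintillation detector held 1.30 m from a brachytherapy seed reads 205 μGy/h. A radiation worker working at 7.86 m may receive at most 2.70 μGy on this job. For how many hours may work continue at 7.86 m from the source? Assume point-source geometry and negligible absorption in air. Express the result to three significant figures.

By the inverse-square law, rate at 7.86 m:
(1.30/7.86)² = 0.02736, so 205 × 0.02736 = 5.609 μGy/h.
Stay time = 2.70 μGy ÷ 5.609 μGy/h = 0.4814 h.

0.481 h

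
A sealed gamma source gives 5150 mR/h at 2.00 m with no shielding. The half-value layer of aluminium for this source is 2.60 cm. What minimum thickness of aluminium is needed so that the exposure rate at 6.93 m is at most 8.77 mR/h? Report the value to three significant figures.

14.6 cm

At 6.93 m, distance alone gives 5150 × (2.00/6.93)² = 5150 × 0.08329 = 428.9 mR/h.
Further attenuation needed: 428.9/8.77 = 48.91.
n = log₂(48.91) = 5.612 half-value layers.
Thickness = 5.612 × 2.60 cm = 14.59 cm.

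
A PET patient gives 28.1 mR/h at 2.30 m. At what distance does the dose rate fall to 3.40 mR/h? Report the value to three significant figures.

6.61 m

Applying the 1/r² law, d₂ = d₁·√(I₁/I₂).
I₁/I₂ = 28.1/3.40 = 8.265, so d₂ = 2.30 × √8.265 = 6.612 m.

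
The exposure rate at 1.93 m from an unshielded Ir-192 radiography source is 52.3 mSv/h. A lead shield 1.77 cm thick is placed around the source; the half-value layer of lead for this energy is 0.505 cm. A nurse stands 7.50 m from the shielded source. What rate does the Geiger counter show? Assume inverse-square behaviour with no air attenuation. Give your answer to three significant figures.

0.305 mSv/h

Distance alone: 52.3 × (1.93/7.50)² = 52.3 × 0.06622 = 3.463 mSv/h.
Shield: 1.77/0.505 = 3.505 half-value layers → attenuation 2^(−3.505) = 0.08808.
Combined: 3.463 × 0.08808 = 0.3050 mSv/h.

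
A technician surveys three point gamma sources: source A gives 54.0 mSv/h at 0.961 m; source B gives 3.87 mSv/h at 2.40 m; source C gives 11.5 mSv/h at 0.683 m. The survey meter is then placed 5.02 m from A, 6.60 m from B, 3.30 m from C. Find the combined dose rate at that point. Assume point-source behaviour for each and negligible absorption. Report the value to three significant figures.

2.98 mSv/h

Each source contributes Iᵢ·(dᵢ/rᵢ)²; contributions add.
A: 54.0 × (0.961/5.02)² = 1.979 mSv/h
B: 3.87 × (2.40/6.60)² = 0.5117 mSv/h
C: 11.5 × (0.683/3.30)² = 0.4926 mSv/h
Total = 1.979 + 0.5117 + 0.4926 = 2.983 mSv/h.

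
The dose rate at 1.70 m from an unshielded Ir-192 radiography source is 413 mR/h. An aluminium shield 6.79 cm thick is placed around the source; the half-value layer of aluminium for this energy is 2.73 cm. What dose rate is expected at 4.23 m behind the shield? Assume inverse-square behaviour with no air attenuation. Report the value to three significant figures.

Distance alone: 413 × (1.70/4.23)² = 413 × 0.1615 = 66.70 mR/h.
Shield: 6.79/2.73 = 2.487 half-value layers → attenuation 2^(−2.487) = 0.1784.
Combined: 66.70 × 0.1784 = 11.90 mR/h.

11.9 mR/h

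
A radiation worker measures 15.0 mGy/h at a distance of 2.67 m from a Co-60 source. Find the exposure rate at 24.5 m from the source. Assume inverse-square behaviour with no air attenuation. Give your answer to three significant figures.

0.178 mGy/h

Applying the 1/r² law, the rate at 24.5 m is
15.0 × (2.67/24.5)² = 15.0 × 0.01188 = 0.1782 mGy/h.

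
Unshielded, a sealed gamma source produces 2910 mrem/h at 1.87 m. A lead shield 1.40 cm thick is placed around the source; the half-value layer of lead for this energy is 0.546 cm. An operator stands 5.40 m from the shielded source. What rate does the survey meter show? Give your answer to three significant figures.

Distance alone: 2910 × (1.87/5.40)² = 2910 × 0.1199 = 348.9 mrem/h.
Shield: 1.40/0.546 = 2.564 half-value layers → attenuation 2^(−2.564) = 0.1691.
Combined: 348.9 × 0.1691 = 59.00 mrem/h.

59.0 mrem/h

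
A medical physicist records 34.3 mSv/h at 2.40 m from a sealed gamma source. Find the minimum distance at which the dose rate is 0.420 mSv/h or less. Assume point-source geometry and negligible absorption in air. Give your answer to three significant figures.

Using I₁d₁² = I₂d₂², d₂ = d₁·√(I₁/I₂).
I₁/I₂ = 34.3/0.420 = 81.67, so d₂ = 2.40 × √81.67 = 21.69 m.

21.7 m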